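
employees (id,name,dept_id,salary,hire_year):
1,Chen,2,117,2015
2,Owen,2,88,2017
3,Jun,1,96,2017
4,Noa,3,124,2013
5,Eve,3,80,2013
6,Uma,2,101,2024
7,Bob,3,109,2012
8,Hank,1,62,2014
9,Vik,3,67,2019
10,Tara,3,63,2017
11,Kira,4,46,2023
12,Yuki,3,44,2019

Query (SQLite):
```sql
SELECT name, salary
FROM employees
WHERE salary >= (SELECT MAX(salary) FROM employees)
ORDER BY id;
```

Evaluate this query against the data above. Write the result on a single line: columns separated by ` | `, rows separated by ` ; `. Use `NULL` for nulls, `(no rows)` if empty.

Scalar subquery: MAX(salary) over all employees rows = 124.
Keep rows where salary >= that value.

Noa | 124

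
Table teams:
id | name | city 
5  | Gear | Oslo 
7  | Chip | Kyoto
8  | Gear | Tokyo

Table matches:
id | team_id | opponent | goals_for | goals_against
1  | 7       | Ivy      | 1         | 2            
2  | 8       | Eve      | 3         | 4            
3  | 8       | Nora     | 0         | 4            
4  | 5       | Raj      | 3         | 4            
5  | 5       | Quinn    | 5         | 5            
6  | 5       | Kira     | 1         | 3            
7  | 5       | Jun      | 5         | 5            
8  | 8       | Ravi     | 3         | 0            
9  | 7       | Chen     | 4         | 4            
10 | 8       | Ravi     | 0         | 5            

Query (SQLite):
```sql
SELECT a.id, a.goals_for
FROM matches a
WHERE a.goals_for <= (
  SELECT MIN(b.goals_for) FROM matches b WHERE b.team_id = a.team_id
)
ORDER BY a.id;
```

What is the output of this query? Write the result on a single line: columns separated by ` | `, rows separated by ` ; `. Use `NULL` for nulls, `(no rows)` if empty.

1 | 1 ; 3 | 0 ; 6 | 1 ; 10 | 0

For each matches row a, compute MIN(goals_for) over rows sharing a.team_id.
Keep row a if a.goals_for <= that per-group MIN.
  team_id=5: MIN(goals_for) = 1
  team_id=7: MIN(goals_for) = 1
  team_id=8: MIN(goals_for) = 0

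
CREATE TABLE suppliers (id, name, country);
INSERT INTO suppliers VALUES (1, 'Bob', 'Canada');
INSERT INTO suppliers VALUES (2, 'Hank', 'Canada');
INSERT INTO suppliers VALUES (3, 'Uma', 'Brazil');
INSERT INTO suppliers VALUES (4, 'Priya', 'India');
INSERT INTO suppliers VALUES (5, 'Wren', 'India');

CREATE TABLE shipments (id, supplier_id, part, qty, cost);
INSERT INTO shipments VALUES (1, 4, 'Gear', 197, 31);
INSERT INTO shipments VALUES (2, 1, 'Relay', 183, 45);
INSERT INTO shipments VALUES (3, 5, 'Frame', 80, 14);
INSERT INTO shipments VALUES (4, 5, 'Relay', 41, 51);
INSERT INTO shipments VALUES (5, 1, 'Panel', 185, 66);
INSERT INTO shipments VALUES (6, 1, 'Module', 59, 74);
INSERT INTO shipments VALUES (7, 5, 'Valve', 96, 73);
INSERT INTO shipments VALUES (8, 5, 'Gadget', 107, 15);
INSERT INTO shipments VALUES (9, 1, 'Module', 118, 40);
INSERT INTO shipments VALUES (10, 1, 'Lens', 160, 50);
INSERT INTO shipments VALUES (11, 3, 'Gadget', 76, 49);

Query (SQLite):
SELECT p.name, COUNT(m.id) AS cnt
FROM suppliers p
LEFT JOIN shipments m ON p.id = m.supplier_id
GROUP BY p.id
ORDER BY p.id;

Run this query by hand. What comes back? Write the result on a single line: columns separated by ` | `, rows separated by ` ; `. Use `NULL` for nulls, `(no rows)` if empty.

Bob | 5 ; Hank | 0 ; Uma | 1 ; Priya | 1 ; Wren | 4

LEFT JOIN keeps every suppliers row; unmatched ones get NULL for shipments columns.
Group by suppliers.id and compute COUNT(m.id). COUNT(col) of an all-NULL group is 0.
  1: ids {2, 5, 6, 9, 10} → COUNT(m.id)=5
  2: ids {—} → COUNT(m.id)=0
  3: ids {11} → COUNT(m.id)=1
  4: ids {1} → COUNT(m.id)=1
  5: ids {3, 4, 7, 8} → COUNT(m.id)=4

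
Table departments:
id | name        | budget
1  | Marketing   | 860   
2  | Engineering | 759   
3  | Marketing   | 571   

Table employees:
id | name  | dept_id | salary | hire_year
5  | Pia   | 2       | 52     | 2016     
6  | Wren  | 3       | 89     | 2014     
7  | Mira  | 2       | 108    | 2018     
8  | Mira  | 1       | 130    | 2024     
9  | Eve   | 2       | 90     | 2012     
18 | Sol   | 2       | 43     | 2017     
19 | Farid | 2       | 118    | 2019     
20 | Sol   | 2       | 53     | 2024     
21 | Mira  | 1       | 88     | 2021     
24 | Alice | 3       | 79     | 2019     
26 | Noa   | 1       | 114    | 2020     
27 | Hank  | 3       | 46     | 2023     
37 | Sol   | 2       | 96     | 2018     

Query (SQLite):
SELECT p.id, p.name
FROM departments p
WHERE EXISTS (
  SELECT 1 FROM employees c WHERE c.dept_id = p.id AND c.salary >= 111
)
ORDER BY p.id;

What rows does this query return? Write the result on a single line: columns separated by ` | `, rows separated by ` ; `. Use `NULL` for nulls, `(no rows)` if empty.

For each departments row, check whether any employees with matching dept_id has salary >= 111.
Keep rows where that is true.

1 | Marketing ; 2 | Engineering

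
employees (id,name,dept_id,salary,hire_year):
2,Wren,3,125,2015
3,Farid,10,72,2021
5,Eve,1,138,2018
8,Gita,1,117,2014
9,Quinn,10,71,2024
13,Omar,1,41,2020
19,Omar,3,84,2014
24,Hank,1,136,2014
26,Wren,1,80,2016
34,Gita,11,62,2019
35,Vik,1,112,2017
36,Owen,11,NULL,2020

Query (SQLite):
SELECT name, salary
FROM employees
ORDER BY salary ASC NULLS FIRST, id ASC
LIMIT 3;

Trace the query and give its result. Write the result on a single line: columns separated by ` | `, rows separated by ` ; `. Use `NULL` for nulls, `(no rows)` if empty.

Sort by salary asc, tiebreak id asc: (NULL, id=36), (41, id=13), (62, id=34), (71, id=9), (72, id=3), (80, id=26) …. Take first 3.
NULLS FIRST: NULL salary rows go before all non-NULL rows (among themselves ordered by id asc).

Owen | NULL ; Omar | 41 ; Gita | 62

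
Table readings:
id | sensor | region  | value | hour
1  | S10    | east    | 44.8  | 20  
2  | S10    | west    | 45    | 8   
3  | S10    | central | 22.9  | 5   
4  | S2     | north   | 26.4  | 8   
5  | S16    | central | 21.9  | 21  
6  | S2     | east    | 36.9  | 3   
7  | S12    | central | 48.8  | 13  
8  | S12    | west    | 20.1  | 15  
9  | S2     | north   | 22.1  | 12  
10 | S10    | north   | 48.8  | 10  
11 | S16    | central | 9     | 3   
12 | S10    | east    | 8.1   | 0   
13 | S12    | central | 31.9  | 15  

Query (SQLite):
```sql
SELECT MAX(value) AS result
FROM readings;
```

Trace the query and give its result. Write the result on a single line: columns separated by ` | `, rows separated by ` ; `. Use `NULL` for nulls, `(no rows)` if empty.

All value values: [44.8, 45, 22.9, 26.4, 21.9, 36.9, 48.8, 20.1, 22.1, 48.8, 9, 8.1, 31.9].
MAX of non-NULL values = 48.8.

48.8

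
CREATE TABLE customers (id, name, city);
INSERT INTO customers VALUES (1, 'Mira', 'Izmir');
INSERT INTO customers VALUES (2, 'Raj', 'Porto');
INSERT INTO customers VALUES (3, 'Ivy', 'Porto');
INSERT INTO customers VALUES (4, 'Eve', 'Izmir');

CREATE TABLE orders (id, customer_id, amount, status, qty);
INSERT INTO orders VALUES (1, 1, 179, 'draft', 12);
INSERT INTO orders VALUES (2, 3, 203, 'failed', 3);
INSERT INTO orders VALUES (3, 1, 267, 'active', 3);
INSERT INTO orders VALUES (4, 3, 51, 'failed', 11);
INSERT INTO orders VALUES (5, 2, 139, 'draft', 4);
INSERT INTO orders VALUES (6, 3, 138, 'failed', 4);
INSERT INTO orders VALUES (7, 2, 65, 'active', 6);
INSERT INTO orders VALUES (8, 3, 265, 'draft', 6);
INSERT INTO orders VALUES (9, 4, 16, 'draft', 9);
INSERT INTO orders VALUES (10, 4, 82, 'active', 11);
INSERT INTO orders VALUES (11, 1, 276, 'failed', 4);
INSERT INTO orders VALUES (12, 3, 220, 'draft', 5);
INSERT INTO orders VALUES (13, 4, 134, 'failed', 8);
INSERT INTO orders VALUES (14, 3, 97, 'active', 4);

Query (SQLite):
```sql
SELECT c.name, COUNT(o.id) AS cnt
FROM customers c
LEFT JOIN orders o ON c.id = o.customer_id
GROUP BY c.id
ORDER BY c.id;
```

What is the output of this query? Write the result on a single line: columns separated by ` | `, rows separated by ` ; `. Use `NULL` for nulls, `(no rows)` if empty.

Mira | 3 ; Raj | 2 ; Ivy | 6 ; Eve | 3

LEFT JOIN keeps every customers row; unmatched ones get NULL for orders columns.
Group by customers.id and compute COUNT(o.id). COUNT(col) of an all-NULL group is 0.
  1: ids {1, 3, 11} → COUNT(o.id)=3
  2: ids {5, 7} → COUNT(o.id)=2
  3: ids {2, 4, 6, 8, 12, 14} → COUNT(o.id)=6
  4: ids {9, 10, 13} → COUNT(o.id)=3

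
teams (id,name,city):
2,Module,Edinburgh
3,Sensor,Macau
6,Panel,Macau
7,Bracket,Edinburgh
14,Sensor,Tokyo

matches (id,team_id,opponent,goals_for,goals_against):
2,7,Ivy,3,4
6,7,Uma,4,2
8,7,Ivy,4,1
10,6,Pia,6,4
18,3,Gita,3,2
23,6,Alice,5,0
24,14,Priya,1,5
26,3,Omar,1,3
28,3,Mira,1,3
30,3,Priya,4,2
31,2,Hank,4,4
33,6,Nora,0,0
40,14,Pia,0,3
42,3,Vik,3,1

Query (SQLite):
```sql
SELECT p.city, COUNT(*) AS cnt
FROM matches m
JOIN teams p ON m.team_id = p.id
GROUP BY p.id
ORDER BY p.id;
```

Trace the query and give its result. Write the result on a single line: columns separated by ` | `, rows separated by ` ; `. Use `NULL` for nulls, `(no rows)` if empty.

Edinburgh | 1 ; Macau | 5 ; Macau | 3 ; Edinburgh | 3 ; Tokyo | 2

Join each matches row to its teams via team_id.
Group joined rows by teams.id; compute COUNT(*) per group.
  2: ids {31} → COUNT(*)=1
  3: ids {18, 26, 28, 30, 42} → COUNT(*)=5
  6: ids {10, 23, 33} → COUNT(*)=3
  7: ids {2, 6, 8} → COUNT(*)=3
  14: ids {24, 40} → COUNT(*)=2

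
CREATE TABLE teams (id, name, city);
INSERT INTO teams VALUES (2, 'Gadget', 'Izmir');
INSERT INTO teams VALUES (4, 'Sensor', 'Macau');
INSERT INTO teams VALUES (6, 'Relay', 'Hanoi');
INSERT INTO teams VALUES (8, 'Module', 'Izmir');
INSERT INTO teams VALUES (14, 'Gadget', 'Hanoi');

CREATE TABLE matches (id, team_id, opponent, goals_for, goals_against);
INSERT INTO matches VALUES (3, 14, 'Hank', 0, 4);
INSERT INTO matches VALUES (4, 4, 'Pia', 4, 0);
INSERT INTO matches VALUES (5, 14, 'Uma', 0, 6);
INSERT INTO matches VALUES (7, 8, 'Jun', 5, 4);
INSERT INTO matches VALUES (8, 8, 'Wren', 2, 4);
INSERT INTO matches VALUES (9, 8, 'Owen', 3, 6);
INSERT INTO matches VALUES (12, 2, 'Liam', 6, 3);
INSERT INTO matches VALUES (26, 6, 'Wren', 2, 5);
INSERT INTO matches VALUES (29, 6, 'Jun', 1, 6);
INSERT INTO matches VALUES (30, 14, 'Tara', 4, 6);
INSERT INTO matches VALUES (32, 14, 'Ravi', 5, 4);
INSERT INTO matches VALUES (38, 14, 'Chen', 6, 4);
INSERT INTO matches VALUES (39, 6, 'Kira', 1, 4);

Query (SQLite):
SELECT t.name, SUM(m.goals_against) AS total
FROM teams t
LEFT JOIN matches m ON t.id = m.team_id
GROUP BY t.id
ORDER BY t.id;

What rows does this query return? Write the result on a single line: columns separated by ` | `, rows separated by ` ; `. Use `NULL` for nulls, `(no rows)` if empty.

Gadget | 3 ; Sensor | 0 ; Relay | 15 ; Module | 14 ; Gadget | 24

LEFT JOIN keeps every teams row; unmatched ones get NULL for matches columns.
Group by teams.id and compute SUM(m.goals_against). SUM over an all-NULL group is NULL.
  2: ids {12} → SUM(m.goals_against)=3
  4: ids {4} → SUM(m.goals_against)=0
  6: ids {26, 29, 39} → SUM(m.goals_against)=15
  8: ids {7, 8, 9} → SUM(m.goals_against)=14
  14: ids {3, 5, 30, 32, 38} → SUM(m.goals_against)=24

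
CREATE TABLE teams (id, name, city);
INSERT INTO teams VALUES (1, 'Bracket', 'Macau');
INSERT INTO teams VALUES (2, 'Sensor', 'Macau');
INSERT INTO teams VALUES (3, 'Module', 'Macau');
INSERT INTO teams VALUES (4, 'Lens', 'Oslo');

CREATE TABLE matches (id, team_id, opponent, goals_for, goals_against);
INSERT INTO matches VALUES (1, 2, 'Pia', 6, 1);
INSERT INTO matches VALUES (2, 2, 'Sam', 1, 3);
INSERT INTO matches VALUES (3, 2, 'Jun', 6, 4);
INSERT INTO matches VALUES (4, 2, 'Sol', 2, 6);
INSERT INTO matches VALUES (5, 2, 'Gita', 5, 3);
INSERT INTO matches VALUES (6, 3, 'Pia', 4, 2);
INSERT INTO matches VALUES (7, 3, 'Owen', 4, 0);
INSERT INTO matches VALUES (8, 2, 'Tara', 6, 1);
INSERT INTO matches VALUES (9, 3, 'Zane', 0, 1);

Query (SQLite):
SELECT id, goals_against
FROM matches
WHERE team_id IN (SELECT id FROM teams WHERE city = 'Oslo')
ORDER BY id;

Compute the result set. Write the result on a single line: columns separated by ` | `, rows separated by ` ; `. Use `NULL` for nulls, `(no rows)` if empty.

Inner query: teams.id where city = 'Oslo'.
Outer: keep matches rows whose team_id is in that set.
Inner query → {4}

(no rows)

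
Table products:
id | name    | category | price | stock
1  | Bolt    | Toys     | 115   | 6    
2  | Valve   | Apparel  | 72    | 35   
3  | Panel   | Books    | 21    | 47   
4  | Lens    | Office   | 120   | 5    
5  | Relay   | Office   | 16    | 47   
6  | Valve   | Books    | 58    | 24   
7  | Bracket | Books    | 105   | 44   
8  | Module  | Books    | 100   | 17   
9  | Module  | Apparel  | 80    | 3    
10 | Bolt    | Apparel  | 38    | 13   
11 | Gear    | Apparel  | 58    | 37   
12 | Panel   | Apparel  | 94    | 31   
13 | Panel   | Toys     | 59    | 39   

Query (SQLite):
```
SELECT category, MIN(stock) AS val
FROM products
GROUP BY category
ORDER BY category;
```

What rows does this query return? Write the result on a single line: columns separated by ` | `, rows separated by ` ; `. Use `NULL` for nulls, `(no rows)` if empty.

Partition products by category; compute MIN(stock) within each group.
  Apparel: ids {2, 9, 10, 11, 12} → MIN(stock)=3
  Books: ids {3, 6, 7, 8} → MIN(stock)=17
  Office: ids {4, 5} → MIN(stock)=5
  Toys: ids {1, 13} → MIN(stock)=6

Apparel | 3 ; Books | 17 ; Office | 5 ; Toys | 6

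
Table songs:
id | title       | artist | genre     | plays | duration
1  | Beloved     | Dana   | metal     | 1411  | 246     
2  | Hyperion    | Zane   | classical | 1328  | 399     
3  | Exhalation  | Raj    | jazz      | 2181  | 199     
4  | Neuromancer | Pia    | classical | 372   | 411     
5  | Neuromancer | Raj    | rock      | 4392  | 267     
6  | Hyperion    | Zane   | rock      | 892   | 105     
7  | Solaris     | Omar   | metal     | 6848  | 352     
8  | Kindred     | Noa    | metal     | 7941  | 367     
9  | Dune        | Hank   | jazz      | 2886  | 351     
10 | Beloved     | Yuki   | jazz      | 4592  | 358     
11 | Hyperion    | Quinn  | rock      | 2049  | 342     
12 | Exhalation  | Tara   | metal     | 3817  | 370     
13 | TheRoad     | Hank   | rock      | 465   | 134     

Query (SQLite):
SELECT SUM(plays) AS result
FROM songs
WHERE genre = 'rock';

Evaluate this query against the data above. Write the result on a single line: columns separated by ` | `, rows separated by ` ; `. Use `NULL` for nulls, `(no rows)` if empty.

Rows where genre='rock' → plays values: [4392, 892, 2049, 465].
SUM of non-NULL values = 7798.

7798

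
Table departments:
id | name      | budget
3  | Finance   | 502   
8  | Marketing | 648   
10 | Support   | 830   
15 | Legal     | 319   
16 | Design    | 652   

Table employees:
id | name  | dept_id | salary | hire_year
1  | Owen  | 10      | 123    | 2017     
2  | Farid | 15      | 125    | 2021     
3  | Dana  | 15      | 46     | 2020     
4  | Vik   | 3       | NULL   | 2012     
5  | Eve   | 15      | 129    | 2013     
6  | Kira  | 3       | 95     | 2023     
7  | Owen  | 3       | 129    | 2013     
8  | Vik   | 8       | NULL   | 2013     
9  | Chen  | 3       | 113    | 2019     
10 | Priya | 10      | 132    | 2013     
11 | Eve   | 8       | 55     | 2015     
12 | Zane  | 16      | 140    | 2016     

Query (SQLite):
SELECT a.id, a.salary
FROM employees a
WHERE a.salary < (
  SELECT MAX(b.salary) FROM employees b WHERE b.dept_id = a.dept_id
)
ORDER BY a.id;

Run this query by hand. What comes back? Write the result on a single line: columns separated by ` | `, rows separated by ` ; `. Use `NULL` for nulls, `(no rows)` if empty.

1 | 123 ; 2 | 125 ; 3 | 46 ; 6 | 95 ; 9 | 113

For each employees row a, compute MAX(salary) over rows sharing a.dept_id.
Keep row a if a.salary < that per-group MAX.
  dept_id=3: MAX(salary) = 129
  dept_id=8: MAX(salary) = 55
  dept_id=10: MAX(salary) = 132
  dept_id=15: MAX(salary) = 129
  dept_id=16: MAX(salary) = 140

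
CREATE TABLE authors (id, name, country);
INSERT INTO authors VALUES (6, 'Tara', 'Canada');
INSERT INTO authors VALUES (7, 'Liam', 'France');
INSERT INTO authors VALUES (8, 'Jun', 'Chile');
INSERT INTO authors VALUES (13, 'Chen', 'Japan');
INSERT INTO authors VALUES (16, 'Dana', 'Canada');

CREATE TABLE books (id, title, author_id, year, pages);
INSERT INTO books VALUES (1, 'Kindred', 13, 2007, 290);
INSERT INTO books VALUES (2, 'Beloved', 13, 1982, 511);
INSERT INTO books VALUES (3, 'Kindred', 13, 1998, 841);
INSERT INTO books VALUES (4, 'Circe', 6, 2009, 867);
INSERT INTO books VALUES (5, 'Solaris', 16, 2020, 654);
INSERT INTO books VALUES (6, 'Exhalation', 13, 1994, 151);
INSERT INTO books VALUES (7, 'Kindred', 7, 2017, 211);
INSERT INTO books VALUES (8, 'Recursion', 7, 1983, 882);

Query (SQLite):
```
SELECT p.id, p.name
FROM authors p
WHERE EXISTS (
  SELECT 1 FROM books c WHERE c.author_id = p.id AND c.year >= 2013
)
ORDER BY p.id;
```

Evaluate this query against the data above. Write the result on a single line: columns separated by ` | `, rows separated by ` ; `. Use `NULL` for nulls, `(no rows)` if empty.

7 | Liam ; 16 | Dana

For each authors row, check whether any books with matching author_id has year >= 2013.
Keep rows where that is true.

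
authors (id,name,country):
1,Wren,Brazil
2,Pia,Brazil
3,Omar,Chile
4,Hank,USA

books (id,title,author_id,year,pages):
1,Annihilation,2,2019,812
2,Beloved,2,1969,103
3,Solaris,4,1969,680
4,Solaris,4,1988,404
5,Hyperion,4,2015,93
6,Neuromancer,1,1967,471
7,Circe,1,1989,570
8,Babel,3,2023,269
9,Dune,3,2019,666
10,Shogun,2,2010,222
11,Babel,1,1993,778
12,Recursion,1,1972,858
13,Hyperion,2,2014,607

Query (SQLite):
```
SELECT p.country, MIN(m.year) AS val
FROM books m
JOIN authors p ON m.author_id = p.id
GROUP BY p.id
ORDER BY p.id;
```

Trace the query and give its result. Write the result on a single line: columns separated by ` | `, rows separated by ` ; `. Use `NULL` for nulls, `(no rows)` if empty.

Brazil | 1967 ; Brazil | 1969 ; Chile | 2019 ; USA | 1969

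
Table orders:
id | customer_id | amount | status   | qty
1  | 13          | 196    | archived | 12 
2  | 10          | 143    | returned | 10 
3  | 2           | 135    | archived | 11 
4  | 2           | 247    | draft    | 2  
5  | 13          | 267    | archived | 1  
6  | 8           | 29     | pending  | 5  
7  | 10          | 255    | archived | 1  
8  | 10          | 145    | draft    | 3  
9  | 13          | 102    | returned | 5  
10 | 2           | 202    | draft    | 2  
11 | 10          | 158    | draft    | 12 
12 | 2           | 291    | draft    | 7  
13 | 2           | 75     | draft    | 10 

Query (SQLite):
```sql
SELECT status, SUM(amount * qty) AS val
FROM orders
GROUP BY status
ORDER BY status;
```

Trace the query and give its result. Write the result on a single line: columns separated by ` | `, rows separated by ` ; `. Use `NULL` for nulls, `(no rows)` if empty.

archived | 4359 ; draft | 6016 ; pending | 145 ; returned | 1940

For each row compute amount * qty.
Group by status; take SUM of the expression per group.
  archived: ids {1, 3, 5, 7} → SUM(amount * qty)=4359
  draft: ids {4, 8, 10, 11, 12, 13} → SUM(amount * qty)=6016
  pending: ids {6} → SUM(amount * qty)=145
  returned: ids {2, 9} → SUM(amount * qty)=1940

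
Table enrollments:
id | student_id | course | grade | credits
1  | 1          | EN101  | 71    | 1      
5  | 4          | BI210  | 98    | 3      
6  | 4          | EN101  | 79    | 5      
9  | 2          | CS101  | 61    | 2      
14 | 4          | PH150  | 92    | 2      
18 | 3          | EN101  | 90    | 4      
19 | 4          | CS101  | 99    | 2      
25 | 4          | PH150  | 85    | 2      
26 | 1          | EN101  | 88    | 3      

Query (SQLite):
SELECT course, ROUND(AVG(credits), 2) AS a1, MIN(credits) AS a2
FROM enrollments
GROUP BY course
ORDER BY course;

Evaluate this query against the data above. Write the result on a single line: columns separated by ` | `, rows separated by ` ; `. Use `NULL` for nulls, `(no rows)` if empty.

BI210 | 3 | 3 ; CS101 | 2 | 2 ; EN101 | 3.25 | 1 ; PH150 | 2 | 2

Group enrollments by course.
Per group compute: ROUND(AVG(credits), 2), MIN(credits).
  BI210: ids {5} → ROUND(AVG(credits), 2)=3, MIN(credits)=3
  CS101: ids {9, 19} → ROUND(AVG(credits), 2)=2, MIN(credits)=2
  EN101: ids {1, 6, 18, 26} → ROUND(AVG(credits), 2)=3.25, MIN(credits)=1
  PH150: ids {14, 25} → ROUND(AVG(credits), 2)=2, MIN(credits)=2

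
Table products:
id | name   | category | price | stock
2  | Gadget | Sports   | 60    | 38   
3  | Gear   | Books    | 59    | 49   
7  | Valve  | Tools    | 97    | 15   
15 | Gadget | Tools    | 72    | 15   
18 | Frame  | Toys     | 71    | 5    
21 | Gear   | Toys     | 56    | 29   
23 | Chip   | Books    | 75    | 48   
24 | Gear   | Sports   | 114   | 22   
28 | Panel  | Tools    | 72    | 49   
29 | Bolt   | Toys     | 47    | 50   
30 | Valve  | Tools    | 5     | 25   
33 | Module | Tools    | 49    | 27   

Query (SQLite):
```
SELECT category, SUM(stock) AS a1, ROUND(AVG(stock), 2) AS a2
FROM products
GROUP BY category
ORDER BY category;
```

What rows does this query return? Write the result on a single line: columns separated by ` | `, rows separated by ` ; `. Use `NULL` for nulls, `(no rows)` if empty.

Group products by category.
Per group compute: SUM(stock), ROUND(AVG(stock), 2).
  Books: ids {3, 23} → SUM(stock)=97, ROUND(AVG(stock), 2)=48.5
  Sports: ids {2, 24} → SUM(stock)=60, ROUND(AVG(stock), 2)=30
  Tools: ids {7, 15, 28, 30, 33} → SUM(stock)=131, ROUND(AVG(stock), 2)=26.2
  Toys: ids {18, 21, 29} → SUM(stock)=84, ROUND(AVG(stock), 2)=28

Books | 97 | 48.5 ; Sports | 60 | 30 ; Tools | 131 | 26.2 ; Toys | 84 | 28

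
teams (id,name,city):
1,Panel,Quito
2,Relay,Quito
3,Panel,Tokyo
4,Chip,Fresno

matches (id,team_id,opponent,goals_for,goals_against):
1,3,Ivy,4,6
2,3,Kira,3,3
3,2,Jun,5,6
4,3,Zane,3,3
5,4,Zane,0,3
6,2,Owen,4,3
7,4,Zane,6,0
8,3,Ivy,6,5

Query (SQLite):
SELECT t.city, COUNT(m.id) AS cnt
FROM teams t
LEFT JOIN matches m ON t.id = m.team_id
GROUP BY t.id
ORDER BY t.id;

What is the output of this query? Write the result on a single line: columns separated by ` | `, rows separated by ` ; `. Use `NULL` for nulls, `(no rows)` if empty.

LEFT JOIN keeps every teams row; unmatched ones get NULL for matches columns.
Group by teams.id and compute COUNT(m.id). COUNT(col) of an all-NULL group is 0.
  1: ids {—} → COUNT(m.id)=0
  2: ids {3, 6} → COUNT(m.id)=2
  3: ids {1, 2, 4, 8} → COUNT(m.id)=4
  4: ids {5, 7} → COUNT(m.id)=2

Quito | 0 ; Quito | 2 ; Tokyo | 4 ; Fresno | 2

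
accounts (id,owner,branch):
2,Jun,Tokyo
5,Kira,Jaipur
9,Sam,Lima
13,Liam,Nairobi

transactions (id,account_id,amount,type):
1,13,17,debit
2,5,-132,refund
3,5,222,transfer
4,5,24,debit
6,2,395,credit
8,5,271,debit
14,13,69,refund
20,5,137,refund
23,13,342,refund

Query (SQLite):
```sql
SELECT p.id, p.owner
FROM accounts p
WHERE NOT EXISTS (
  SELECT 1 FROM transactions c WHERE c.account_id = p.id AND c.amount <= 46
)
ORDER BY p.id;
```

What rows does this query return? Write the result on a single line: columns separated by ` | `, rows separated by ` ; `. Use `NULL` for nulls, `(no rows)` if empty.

For each accounts row, check whether any transactions with matching account_id has amount <= 46.
Keep rows where that is false.

2 | Jun ; 9 | Sam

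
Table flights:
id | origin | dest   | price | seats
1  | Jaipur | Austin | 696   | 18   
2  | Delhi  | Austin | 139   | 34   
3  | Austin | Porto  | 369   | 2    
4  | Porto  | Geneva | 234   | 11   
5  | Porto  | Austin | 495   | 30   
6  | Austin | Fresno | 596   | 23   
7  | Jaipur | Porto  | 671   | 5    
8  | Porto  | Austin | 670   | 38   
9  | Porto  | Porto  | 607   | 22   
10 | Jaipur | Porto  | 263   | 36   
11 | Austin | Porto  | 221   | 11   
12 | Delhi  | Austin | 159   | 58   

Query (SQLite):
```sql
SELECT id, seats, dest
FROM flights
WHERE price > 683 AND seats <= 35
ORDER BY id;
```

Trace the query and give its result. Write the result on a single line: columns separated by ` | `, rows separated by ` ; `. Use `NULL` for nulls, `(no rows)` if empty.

price > 683: ids {1}
seats <= 35: ids {1, 2, 3, 4, 5, 6, 7, 9, 11}
Combine with AND.

1 | 18 | Austin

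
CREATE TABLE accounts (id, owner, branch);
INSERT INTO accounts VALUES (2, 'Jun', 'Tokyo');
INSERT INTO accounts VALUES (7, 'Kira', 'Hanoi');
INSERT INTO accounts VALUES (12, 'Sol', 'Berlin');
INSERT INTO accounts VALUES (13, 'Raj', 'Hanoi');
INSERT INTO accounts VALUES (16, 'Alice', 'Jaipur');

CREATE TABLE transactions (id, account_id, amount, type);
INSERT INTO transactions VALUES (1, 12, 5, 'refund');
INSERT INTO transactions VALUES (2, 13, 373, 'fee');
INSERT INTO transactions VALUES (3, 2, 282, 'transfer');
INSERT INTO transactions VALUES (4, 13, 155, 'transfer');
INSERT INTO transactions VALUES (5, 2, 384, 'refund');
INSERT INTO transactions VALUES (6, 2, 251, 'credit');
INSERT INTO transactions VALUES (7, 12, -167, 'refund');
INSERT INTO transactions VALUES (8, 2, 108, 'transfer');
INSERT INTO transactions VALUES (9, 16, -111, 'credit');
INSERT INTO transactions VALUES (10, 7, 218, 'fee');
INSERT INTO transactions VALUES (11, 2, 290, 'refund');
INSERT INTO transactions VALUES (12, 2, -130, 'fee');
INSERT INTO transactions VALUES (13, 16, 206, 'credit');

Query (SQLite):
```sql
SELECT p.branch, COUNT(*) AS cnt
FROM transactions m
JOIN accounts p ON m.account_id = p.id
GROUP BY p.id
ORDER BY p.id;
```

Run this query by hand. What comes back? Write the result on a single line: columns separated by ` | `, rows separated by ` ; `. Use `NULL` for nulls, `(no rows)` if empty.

Join each transactions row to its accounts via account_id.
Group joined rows by accounts.id; compute COUNT(*) per group.
  2: ids {3, 5, 6, 8, 11, 12} → COUNT(*)=6
  7: ids {10} → COUNT(*)=1
  12: ids {1, 7} → COUNT(*)=2
  13: ids {2, 4} → COUNT(*)=2
  16: ids {9, 13} → COUNT(*)=2

Tokyo | 6 ; Hanoi | 1 ; Berlin | 2 ; Hanoi | 2 ; Jaipur | 2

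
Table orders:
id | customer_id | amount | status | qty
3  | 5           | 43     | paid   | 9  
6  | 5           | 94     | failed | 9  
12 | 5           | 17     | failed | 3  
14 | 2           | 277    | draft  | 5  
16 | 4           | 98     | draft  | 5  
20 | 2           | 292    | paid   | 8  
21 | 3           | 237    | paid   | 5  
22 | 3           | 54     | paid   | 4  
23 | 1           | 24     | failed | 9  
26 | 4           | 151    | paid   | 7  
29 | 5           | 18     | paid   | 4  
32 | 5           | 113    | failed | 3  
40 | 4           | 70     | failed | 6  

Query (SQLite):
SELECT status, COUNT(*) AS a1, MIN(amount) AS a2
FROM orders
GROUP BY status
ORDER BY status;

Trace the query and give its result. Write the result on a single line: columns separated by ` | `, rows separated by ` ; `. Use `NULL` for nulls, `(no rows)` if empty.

draft | 2 | 98 ; failed | 5 | 17 ; paid | 6 | 18

Group orders by status.
Per group compute: COUNT(*), MIN(amount).
  draft: ids {14, 16} → COUNT(*)=2, MIN(amount)=98
  failed: ids {6, 12, 23, 32, 40} → COUNT(*)=5, MIN(amount)=17
  paid: ids {3, 20, 21, 22, 26, 29} → COUNT(*)=6, MIN(amount)=18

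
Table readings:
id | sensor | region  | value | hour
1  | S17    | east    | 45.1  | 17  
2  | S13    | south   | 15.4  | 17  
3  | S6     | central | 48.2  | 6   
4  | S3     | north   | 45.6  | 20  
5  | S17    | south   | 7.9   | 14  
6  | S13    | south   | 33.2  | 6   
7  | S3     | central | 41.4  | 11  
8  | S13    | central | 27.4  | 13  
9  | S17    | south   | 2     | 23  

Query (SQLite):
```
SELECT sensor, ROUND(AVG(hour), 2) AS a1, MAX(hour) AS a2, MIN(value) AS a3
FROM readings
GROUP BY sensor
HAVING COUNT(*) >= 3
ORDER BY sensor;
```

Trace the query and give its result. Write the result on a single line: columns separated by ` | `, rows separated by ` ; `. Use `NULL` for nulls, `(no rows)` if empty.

S13 | 12 | 17 | 15.4 ; S17 | 18 | 23 | 2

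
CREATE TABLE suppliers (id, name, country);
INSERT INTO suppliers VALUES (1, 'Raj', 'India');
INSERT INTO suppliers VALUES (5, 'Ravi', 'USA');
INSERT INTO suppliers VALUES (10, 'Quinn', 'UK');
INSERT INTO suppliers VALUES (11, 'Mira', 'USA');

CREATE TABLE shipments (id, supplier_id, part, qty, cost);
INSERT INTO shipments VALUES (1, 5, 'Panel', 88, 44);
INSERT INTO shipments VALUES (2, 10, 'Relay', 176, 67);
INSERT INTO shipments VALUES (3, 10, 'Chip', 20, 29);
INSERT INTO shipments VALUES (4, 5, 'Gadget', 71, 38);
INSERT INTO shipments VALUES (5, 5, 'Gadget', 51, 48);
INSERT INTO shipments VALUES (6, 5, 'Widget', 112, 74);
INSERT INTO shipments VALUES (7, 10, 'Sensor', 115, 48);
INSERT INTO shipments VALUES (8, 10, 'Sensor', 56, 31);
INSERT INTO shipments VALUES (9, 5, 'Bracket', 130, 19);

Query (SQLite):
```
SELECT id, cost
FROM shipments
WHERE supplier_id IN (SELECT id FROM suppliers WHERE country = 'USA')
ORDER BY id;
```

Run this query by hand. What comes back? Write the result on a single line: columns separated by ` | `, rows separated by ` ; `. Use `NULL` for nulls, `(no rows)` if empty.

1 | 44 ; 4 | 38 ; 5 | 48 ; 6 | 74 ; 9 | 19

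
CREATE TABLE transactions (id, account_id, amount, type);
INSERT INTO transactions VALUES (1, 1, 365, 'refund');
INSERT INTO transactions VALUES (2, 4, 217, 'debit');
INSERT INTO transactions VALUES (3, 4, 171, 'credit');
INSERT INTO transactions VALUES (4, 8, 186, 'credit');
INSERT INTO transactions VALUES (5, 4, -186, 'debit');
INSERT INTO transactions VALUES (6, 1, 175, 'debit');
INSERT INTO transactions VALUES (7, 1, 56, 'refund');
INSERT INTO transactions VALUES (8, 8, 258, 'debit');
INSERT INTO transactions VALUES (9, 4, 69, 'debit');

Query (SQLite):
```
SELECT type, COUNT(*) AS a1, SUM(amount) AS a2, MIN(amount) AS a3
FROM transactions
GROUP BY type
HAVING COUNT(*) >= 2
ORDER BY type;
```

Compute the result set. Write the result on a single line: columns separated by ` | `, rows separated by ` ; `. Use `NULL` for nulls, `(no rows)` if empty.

credit | 2 | 357 | 171 ; debit | 5 | 533 | -186 ; refund | 2 | 421 | 56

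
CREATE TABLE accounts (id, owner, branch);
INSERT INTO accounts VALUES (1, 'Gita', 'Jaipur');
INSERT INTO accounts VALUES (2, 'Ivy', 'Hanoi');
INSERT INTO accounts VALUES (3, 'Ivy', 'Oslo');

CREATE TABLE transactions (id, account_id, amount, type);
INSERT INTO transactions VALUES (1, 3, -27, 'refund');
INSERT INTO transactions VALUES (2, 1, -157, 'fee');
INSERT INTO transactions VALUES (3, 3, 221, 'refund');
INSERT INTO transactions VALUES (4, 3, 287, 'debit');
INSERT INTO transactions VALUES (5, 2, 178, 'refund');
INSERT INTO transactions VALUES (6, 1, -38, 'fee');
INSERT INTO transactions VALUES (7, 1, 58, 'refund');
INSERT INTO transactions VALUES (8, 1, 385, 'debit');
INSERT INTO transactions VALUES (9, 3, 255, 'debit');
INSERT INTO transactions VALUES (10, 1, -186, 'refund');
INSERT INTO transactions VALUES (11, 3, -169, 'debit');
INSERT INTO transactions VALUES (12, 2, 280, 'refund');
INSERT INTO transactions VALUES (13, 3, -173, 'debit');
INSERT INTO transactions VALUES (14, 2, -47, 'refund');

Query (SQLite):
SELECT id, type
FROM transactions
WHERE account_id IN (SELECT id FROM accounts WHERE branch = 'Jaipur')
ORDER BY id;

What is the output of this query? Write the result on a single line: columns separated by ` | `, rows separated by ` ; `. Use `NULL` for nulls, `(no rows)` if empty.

2 | fee ; 6 | fee ; 7 | refund ; 8 | debit ; 10 | refund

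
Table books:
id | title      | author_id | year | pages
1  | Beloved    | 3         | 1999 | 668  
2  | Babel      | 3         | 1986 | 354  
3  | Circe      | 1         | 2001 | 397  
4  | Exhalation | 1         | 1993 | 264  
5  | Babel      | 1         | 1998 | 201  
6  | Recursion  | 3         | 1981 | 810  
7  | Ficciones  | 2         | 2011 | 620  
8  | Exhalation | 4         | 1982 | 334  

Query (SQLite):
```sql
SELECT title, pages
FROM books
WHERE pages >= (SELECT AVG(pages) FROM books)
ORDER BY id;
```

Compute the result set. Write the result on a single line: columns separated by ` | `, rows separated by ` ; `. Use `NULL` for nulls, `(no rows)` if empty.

Beloved | 668 ; Recursion | 810 ; Ficciones | 620

Scalar subquery: AVG(pages) over all books rows = 456.0.
Keep rows where pages >= that value.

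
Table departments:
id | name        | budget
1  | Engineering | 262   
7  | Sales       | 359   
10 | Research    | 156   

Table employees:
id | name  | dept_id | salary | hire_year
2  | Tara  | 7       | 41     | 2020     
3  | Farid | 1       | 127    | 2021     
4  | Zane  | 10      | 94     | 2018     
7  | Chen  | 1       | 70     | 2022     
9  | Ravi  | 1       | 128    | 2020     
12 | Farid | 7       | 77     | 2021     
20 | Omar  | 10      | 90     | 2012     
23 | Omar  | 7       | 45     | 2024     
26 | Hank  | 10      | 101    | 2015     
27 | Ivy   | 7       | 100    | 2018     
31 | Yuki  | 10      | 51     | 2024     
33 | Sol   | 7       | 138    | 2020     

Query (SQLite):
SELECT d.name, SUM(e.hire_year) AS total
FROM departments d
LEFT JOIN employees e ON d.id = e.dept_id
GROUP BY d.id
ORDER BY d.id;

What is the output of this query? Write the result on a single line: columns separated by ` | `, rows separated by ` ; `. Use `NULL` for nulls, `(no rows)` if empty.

LEFT JOIN keeps every departments row; unmatched ones get NULL for employees columns.
Group by departments.id and compute SUM(e.hire_year). SUM over an all-NULL group is NULL.
  1: ids {3, 7, 9} → SUM(e.hire_year)=6063
  7: ids {2, 12, 23, 27, 33} → SUM(e.hire_year)=10103
  10: ids {4, 20, 26, 31} → SUM(e.hire_year)=8069

Engineering | 6063 ; Sales | 10103 ; Research | 8069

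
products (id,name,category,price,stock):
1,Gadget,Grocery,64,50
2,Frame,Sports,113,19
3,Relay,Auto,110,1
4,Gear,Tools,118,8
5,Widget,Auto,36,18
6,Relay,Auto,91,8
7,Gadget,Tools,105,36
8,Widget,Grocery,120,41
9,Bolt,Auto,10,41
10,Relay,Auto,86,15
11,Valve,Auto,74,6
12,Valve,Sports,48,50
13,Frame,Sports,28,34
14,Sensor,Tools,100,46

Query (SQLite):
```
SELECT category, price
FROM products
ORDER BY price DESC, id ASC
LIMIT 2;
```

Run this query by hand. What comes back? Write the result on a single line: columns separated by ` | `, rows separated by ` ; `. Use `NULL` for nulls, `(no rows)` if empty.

Sort by price desc, tiebreak id asc: (120, id=8), (118, id=4), (113, id=2), (110, id=3), (105, id=7) …. Take first 2.

Grocery | 120 ; Tools | 118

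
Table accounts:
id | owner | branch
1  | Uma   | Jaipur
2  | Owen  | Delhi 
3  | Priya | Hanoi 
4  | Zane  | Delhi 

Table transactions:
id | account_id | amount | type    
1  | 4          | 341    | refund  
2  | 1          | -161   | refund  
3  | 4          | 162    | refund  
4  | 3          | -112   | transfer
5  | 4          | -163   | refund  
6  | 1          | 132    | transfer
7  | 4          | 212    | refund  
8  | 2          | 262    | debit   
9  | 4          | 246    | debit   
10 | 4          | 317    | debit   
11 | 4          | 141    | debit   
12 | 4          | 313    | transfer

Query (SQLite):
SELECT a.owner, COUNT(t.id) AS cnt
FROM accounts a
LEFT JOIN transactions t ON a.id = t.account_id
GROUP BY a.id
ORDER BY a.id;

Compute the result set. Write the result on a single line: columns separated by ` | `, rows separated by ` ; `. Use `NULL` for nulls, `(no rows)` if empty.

LEFT JOIN keeps every accounts row; unmatched ones get NULL for transactions columns.
Group by accounts.id and compute COUNT(t.id). COUNT(col) of an all-NULL group is 0.
  1: ids {2, 6} → COUNT(t.id)=2
  2: ids {8} → COUNT(t.id)=1
  3: ids {4} → COUNT(t.id)=1
  4: ids {1, 3, 5, 7, 9, 10, 11, 12} → COUNT(t.id)=8

Uma | 2 ; Owen | 1 ; Priya | 1 ; Zane | 8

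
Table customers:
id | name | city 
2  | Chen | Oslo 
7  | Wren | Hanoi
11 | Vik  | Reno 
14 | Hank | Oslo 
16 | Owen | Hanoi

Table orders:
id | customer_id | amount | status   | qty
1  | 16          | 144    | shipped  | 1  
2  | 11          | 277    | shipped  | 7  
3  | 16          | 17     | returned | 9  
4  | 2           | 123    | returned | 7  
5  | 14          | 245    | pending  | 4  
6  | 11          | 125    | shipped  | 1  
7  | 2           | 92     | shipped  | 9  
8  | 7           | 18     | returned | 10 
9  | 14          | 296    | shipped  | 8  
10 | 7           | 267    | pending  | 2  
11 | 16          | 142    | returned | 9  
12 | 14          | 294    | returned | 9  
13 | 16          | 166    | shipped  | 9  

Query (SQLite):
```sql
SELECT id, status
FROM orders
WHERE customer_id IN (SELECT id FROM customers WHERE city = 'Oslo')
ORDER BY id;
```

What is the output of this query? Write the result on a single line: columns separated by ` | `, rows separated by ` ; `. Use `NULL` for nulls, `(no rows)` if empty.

4 | returned ; 5 | pending ; 7 | shipped ; 9 | shipped ; 12 | returned

Inner query: customers.id where city = 'Oslo'.
Outer: keep orders rows whose customer_id is in that set.
Inner query → {2, 14}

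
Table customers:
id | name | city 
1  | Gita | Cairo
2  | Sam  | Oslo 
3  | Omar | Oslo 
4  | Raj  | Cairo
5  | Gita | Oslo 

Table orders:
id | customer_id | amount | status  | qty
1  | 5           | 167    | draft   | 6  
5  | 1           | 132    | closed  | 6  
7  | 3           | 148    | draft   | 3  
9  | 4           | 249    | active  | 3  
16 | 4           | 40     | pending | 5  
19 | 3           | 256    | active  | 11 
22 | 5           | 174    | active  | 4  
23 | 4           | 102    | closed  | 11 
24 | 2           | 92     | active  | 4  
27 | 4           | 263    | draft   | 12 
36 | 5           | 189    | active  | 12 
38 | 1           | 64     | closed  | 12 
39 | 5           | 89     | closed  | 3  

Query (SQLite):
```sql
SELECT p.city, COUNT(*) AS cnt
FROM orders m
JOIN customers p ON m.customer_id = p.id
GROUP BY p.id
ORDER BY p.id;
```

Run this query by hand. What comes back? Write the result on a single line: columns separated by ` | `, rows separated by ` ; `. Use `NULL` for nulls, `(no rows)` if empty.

Join each orders row to its customers via customer_id.
Group joined rows by customers.id; compute COUNT(*) per group.
  1: ids {5, 38} → COUNT(*)=2
  2: ids {24} → COUNT(*)=1
  3: ids {7, 19} → COUNT(*)=2
  4: ids {9, 16, 23, 27} → COUNT(*)=4
  5: ids {1, 22, 36, 39} → COUNT(*)=4

Cairo | 2 ; Oslo | 1 ; Oslo | 2 ; Cairo | 4 ; Oslo | 4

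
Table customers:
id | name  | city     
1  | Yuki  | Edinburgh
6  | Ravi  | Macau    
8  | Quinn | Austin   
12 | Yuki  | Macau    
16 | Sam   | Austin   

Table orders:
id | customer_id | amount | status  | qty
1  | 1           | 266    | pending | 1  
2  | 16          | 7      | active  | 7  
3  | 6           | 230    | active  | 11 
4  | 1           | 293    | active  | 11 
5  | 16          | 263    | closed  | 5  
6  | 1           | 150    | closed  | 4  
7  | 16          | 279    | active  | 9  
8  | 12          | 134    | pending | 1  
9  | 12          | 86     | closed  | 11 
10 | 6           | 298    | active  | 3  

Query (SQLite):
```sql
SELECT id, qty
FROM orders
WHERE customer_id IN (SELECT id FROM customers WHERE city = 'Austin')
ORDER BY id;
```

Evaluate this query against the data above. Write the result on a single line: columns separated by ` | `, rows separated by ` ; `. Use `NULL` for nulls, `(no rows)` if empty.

2 | 7 ; 5 | 5 ; 7 | 9

Inner query: customers.id where city = 'Austin'.
Outer: keep orders rows whose customer_id is in that set.
Inner query → {8, 16}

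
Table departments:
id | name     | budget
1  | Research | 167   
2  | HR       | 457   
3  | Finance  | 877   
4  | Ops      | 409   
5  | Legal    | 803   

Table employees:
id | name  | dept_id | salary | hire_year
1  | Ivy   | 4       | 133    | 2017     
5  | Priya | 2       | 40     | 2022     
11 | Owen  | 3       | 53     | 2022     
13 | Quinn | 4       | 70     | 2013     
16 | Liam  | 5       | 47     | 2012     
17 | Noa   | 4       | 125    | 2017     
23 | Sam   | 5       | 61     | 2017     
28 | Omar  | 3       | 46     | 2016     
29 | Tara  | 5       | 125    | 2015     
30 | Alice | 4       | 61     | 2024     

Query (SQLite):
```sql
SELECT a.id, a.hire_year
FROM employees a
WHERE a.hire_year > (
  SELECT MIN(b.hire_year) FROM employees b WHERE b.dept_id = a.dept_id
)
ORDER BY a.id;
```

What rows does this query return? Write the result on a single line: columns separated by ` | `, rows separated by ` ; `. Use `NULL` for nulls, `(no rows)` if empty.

For each employees row a, compute MIN(hire_year) over rows sharing a.dept_id.
Keep row a if a.hire_year > that per-group MIN.
  dept_id=2: MIN(hire_year) = 2022
  dept_id=3: MIN(hire_year) = 2016
  dept_id=4: MIN(hire_year) = 2013
  dept_id=5: MIN(hire_year) = 2012

1 | 2017 ; 11 | 2022 ; 17 | 2017 ; 23 | 2017 ; 29 | 2015 ; 30 | 2024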